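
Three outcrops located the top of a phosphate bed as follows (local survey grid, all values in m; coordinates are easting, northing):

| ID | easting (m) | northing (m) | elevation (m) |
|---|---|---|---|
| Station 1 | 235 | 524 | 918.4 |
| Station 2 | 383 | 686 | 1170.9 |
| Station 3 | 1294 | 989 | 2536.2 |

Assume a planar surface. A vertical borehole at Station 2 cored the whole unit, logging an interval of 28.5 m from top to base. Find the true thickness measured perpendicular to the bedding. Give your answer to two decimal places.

Two edge vectors: Station 1→Station 2 = (148, 162, 252.5), Station 1→Station 3 = (1059, 465, 1617.8).
Normal n = (Station 1→Station 2) × (Station 1→Station 3) = (144671.1, 27963.1, -102738).
So ∂z/∂easting = −n_x/n_z = 1.40816 and ∂z/∂northing = −n_y/n_z = 0.27218.
|∇z| = √(a²+b²) = 1.43422, so dip δ = arctan(1.43422) = 55.11°.
True thickness = vertical thickness × cos δ = 28.5 × cos 55.11° = 16.30 m.

16.30 m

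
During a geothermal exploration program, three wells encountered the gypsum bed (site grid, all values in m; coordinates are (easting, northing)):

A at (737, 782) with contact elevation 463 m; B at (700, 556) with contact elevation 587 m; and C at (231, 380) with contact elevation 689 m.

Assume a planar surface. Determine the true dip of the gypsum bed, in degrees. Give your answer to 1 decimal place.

Let the plane be z = a·E + b·N + c.
B−A: −37a − 226b = 124;  C−A: −506a − 402b = 226.
Solving gives a = −0.01234, b = −0.54665.
Gradient magnitude |∇z| = √(a² + b²) = √(0.00015 + 0.29883) = 0.54679.
True dip = arctan(0.54679) = 28.7°, dipping toward N (azimuth ≈ 001°).

28.7°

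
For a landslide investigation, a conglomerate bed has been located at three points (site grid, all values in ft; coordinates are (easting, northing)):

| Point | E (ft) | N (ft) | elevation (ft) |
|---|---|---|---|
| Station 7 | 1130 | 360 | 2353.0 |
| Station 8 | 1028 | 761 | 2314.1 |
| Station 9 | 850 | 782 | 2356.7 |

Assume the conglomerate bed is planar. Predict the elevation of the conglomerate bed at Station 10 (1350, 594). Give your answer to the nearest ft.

Let the plane be z = a·E + b·N + c.
Station 8−Station 7: −102a + 401b = −38.9;  Station 9−Station 7: −280a + 422b = 3.7.
Solving gives a = −0.25853, b = −0.16277.
Then c = 2353 − a·1130 − b·360 = 2703.73.
At (1350, 594): z = −349.0 − 96.7 + 2703.73 = 2258.0 ft.

2258 ft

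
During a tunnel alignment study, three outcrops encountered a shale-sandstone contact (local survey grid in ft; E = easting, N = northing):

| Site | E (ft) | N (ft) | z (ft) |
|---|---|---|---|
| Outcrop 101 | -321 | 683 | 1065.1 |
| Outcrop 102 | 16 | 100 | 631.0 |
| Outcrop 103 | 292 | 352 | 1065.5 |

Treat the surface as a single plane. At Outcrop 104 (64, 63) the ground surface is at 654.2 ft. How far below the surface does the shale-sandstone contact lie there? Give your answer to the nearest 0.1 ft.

Let the plane be z = a·E + b·N + c.
Outcrop 102−Outcrop 101: 337a − 583b = −434.1;  Outcrop 103−Outcrop 101: 613a − 331b = 0.4.
Solving gives a = 0.58544, b = 1.08301.
Then c = 1065.1 − a·-321 − b·683 = 513.33.
At (64, 63): z_contact = 37.47 + 68.23 + 513.33 = 619.03 ft.
Depth below ground = 654.2 − 619.03 = 35.2 ft.

35.2 ft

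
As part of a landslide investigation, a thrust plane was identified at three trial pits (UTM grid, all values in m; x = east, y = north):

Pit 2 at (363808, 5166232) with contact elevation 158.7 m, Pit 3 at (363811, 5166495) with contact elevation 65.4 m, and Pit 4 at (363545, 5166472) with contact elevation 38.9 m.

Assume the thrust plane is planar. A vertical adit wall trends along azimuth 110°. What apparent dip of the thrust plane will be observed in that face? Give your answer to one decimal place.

13.7°

Let the plane be z = a·x + b·y + c.
Pit 3−Pit 2: 3a + 263b = −93.3;  Pit 4−Pit 2: −263a + 240b = −119.8.
Solving gives a = 0.13043, b = −0.35624.
Unit vector along 110° is (sin 110°, cos 110°) = (0.9397, -0.3420).
Slope in that direction = a·(0.9397) + b·(-0.3420) = 0.24440.
Apparent dip = arctan|0.24440| = 13.7° (true dip is 20.8°, so apparent ≤ true as expected).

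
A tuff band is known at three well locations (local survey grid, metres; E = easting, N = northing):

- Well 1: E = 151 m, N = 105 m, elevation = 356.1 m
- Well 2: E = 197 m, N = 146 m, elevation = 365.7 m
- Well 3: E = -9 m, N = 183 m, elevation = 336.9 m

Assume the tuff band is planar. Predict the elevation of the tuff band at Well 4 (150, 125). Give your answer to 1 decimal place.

Two edge vectors: Well 1→Well 2 = (46, 41, 9.6), Well 1→Well 3 = (-160, 78, -19.2).
Normal n = (Well 1→Well 2) × (Well 1→Well 3) = (-1536, -652.8, 10148).
So ∂z/∂E = −n_x/n_z = 0.15136 and ∂z/∂N = −n_y/n_z = 0.06433.
Intercept c from Well 1: 356.1 − 22.86 − 6.75 = 326.49.
At (150, 125): z = 22.7 + 8.0 + 326.49 = 357.2 m.

357.2 m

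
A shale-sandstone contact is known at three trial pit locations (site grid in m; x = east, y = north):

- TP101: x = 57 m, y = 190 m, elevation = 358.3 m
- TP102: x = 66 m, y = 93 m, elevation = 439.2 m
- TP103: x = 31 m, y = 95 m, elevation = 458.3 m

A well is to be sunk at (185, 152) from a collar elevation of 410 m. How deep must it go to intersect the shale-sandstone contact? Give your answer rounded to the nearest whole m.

94 m

Let the plane be z = a·x + b·y + c.
TP102−TP101: 9a − 97b = 80.9;  TP103−TP101: −26a − 95b = 100.
Solving gives a = −0.59654, b = −0.88937.
Then c = 358.3 − a·57 − b·190 = 561.28.
At (185, 152): z_contact = −110.4 − 135.2 + 561.28 = 315.7 m.
Depth below ground = 410 − 315.7 = 94 m.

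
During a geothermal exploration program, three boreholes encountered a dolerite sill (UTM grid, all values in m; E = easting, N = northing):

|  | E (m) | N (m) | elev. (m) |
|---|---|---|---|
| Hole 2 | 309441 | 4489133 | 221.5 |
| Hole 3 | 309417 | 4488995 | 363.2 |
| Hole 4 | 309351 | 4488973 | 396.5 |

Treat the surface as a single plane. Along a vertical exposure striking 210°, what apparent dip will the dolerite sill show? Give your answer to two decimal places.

43.51°

Two edge vectors: Hole 2→Hole 3 = (-24, -138, 141.7), Hole 2→Hole 4 = (-90, -160, 175).
Normal n = (Hole 2→Hole 3) × (Hole 2→Hole 4) = (-1478, -8553, -8580).
So ∂z/∂E = −n_x/n_z = −0.17226 and ∂z/∂N = −n_y/n_z = −0.99685.
Unit vector along 210° is (sin 210°, cos 210°) = (-0.5000, -0.8660).
Slope in that direction = a·(-0.5000) + b·(-0.8660) = 0.94943.
Apparent dip = arctan|0.94943| = 43.51° (true dip is 45.3°, so apparent ≤ true as expected).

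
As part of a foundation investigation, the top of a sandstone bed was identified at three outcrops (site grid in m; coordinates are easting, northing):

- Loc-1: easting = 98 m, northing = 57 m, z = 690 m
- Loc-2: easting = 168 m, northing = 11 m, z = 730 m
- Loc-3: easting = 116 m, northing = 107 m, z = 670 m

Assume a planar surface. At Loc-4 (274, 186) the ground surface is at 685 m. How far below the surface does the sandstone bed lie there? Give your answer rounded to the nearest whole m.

14 m

Two edge vectors: Loc-1→Loc-2 = (70, -46, 40), Loc-1→Loc-3 = (18, 50, -20).
Normal n = (Loc-1→Loc-2) × (Loc-1→Loc-3) = (-1080, 2120, 4328).
So ∂z/∂easting = −n_x/n_z = 0.24954 and ∂z/∂northing = −n_y/n_z = −0.48983.
Intercept c from Loc-1: 690 − 24.45 + 27.92 = 693.47.
At (274, 186): z_contact = 68.4 − 91.1 + 693.47 = 670.7 m.
Depth below ground = 685 − 670.7 = 14 m.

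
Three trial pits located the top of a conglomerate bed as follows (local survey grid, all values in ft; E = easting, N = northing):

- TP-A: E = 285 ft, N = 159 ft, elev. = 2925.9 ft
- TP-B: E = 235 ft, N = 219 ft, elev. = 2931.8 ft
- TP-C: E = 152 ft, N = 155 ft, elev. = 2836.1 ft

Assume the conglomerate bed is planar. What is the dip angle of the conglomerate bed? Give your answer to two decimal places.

42.61°

Let the plane be z = a·E + b·N + c.
TP-B−TP-A: −50a + 60b = 5.9;  TP-C−TP-A: −133a − 4b = −89.8.
Solving gives a = 0.65579, b = 0.64483.
Gradient magnitude |∇z| = √(a² + b²) = √(0.43007 + 0.41580) = 0.91971.
True dip = arctan(0.91971) = 42.61°, dipping toward SW (azimuth ≈ 225°).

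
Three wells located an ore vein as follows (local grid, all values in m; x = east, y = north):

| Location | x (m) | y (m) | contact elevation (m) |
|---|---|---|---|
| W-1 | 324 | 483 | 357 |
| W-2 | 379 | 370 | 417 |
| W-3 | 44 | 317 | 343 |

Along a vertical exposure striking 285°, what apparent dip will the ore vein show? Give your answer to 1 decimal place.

Let the plane be z = a·x + b·y + c.
W-2−W-1: 55a − 113b = 60;  W-3−W-1: −280a − 166b = −14.
Solving gives a = 0.28310, b = −0.39318.
Unit vector along 285° is (sin 285°, cos 285°) = (-0.9659, 0.2588).
Slope in that direction = a·(-0.9659) + b·(0.2588) = −0.37522.
Apparent dip = arctan|0.37522| = 20.6° (true dip is 25.9°, so apparent ≤ true as expected).

20.6°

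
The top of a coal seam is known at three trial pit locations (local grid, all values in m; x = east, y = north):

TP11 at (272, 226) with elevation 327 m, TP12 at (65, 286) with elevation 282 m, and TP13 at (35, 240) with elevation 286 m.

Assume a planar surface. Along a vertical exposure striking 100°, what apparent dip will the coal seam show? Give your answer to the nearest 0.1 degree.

Let the plane be z = a·x + b·y + c.
TP12−TP11: −207a + 60b = −45;  TP13−TP11: −237a + 14b = −41.
Solving gives a = 0.16163, b = −0.19237.
Unit vector along 100° is (sin 100°, cos 100°) = (0.9848, -0.1736).
Slope in that direction = a·(0.9848) + b·(-0.1736) = 0.19258.
Apparent dip = arctan|0.19258| = 10.9° (true dip is 14.1°, so apparent ≤ true as expected).

10.9°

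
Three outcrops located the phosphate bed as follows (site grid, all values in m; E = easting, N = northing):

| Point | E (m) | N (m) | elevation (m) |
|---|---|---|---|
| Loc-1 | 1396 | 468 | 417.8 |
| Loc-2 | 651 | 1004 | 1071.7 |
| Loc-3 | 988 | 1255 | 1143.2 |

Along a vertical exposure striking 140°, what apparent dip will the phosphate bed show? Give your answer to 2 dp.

38.31°

Let the plane be z = a·E + b·N + c.
Loc-2−Loc-1: −745a + 536b = 653.9;  Loc-3−Loc-1: −408a + 787b = 725.4.
Solving gives a = −0.34221, b = 0.74432.
Unit vector along 140° is (sin 140°, cos 140°) = (0.6428, -0.7660).
Slope in that direction = a·(0.6428) + b·(-0.7660) = −0.79015.
Apparent dip = arctan|0.79015| = 38.31° (true dip is 39.3°, so apparent ≤ true as expected).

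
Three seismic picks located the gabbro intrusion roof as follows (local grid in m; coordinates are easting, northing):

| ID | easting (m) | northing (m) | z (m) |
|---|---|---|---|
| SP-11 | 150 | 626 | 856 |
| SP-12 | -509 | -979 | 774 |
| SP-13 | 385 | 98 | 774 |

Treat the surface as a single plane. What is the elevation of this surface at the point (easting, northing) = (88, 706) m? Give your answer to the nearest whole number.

Let the plane be z = a·easting + b·northing + c.
SP-12−SP-11: −659a − 1605b = −82;  SP-13−SP-11: 235a − 528b = −82.
Solving gives a = −0.12179, b = 0.10110.
Then c = 856 − a·150 − b·626 = 810.98.
At (88, 706): z = −10.7 + 71.4 + 810.98 = 871.6 m.

872 m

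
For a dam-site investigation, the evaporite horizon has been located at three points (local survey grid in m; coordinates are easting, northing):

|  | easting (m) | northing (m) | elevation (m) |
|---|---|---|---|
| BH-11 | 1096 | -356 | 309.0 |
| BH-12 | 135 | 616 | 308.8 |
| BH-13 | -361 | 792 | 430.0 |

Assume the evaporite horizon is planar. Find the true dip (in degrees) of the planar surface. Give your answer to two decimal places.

Two edge vectors: BH-11→BH-12 = (-961, 972, -0.2), BH-11→BH-13 = (-1457, 1148, 121).
Normal n = (BH-11→BH-12) × (BH-11→BH-13) = (117841.6, 116572.4, 312976).
So ∂z/∂easting = −n_x/n_z = −0.37652 and ∂z/∂northing = −n_y/n_z = −0.37246.
Gradient magnitude |∇z| = √(a² + b²) = √(0.14177 + 0.13873) = 0.52962.
True dip = arctan(0.52962) = 27.91°, dipping toward NE (azimuth ≈ 045°).

27.91°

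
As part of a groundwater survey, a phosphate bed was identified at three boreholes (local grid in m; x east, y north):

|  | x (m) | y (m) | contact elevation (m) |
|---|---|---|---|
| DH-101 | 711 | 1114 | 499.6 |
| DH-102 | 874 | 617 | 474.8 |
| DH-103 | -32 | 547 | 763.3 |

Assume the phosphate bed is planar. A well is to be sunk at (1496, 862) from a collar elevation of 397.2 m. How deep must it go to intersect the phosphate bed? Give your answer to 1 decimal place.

Let the plane be z = a·x + b·y + c.
DH-102−DH-101: 163a − 497b = −24.8;  DH-103−DH-101: −743a − 567b = 263.7.
Solving gives a = −0.314323, b = −0.053188.
Then c = 499.6 − a·711 − b·1114 = 782.34.
At (1496, 862): z_contact = −470.23 − 45.85 + 782.34 = 266.26 m.
Depth below ground = 397.2 − 266.26 = 130.9 m.

130.9 m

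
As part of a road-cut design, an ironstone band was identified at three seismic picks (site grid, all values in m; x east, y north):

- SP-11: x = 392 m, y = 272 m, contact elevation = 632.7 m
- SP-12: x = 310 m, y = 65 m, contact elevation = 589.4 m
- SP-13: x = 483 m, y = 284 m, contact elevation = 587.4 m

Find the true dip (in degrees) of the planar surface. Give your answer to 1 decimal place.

35.0°

Let the plane be z = a·x + b·y + c.
SP-12−SP-11: −82a − 207b = −43.3;  SP-13−SP-11: 91a + 12b = −45.3.
Solving gives a = −0.55434, b = 0.42877.
Gradient magnitude |∇z| = √(a² + b²) = √(0.30730 + 0.18385) = 0.70082.
True dip = arctan(0.70082) = 35.0°, dipping toward SE (azimuth ≈ 128°).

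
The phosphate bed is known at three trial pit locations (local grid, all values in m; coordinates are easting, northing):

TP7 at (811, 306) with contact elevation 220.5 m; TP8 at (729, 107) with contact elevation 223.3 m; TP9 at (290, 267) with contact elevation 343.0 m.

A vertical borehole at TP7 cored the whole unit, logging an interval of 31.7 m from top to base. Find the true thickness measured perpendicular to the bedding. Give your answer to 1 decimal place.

30.7 m

Two edge vectors: TP7→TP8 = (-82, -199, 2.8), TP7→TP9 = (-521, -39, 122.5).
Normal n = (TP7→TP8) × (TP7→TP9) = (-24268.3, 8586.2, -100481).
So ∂z/∂easting = −n_x/n_z = −0.24152 and ∂z/∂northing = −n_y/n_z = 0.08545.
|∇z| = √(a²+b²) = 0.25619, so dip δ = arctan(0.25619) = 14.37°.
True thickness = vertical thickness × cos δ = 31.7 × cos 14.37° = 30.7 m.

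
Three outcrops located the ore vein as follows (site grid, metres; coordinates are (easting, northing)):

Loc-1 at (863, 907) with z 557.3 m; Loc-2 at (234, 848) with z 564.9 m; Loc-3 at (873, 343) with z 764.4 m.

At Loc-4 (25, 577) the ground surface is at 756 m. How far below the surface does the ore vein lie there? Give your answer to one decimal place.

Two edge vectors: Loc-1→Loc-2 = (-629, -59, 7.6), Loc-1→Loc-3 = (10, -564, 207.1).
Normal n = (Loc-1→Loc-2) × (Loc-1→Loc-3) = (-7932.5, 130341.9, 355346).
So ∂z/∂E = −n_x/n_z = 0.02232 and ∂z/∂N = −n_y/n_z = −0.36680.
Intercept c from Loc-1: 557.3 − 19.27 + 332.69 = 870.73.
At (25, 577): z_contact = 0.56 − 211.65 + 870.73 = 659.64 m.
Depth below ground = 756 − 659.64 = 96.4 m.

96.4 m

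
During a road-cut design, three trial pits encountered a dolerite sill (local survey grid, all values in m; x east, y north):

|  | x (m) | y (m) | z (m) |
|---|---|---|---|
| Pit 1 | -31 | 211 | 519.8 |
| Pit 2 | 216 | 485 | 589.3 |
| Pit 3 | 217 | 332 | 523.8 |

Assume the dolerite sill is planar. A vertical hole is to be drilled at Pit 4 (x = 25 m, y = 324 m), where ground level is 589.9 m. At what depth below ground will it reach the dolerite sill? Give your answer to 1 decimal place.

32.6 m

Let the plane be z = a·x + b·y + c.
Pit 2−Pit 1: 247a + 274b = 69.5;  Pit 3−Pit 1: 248a + 121b = 4.
Solving gives a = −0.19213, b = 0.42685.
Then c = 519.8 − a·-31 − b·211 = 423.78.
At (25, 324): z_contact = −4.80 + 138.30 + 423.78 = 557.27 m.
Depth below ground = 589.9 − 557.27 = 32.6 m.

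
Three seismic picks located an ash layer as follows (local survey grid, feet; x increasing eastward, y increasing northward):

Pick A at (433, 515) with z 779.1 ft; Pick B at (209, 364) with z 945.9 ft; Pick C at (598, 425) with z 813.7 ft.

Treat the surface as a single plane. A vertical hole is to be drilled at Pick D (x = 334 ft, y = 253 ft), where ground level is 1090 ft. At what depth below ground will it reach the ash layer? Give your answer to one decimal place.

84.4 ft

Two edge vectors: Pick A→Pick B = (-224, -151, 166.8), Pick A→Pick C = (165, -90, 34.6).
Normal n = (Pick A→Pick B) × (Pick A→Pick C) = (9787.4, 35272.4, 45075).
So ∂z/∂x = −n_x/n_z = −0.21714 and ∂z/∂y = −n_y/n_z = −0.78253.
Intercept c from Pick A: 779.1 + 94.02 + 403.00 = 1276.12.
At (334, 253): z_contact = −72.52 − 197.98 + 1276.12 = 1005.62 ft.
Depth below ground = 1090 − 1005.62 = 84.4 ft.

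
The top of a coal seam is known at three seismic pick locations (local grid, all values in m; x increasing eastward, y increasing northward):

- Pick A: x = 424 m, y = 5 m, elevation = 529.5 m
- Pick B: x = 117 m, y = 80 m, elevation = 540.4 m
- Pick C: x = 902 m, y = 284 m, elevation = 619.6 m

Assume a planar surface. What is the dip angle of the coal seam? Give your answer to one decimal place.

15.2°

Let the plane be z = a·x + b·y + c.
Pick B−Pick A: −307a + 75b = 10.9;  Pick C−Pick A: 478a + 279b = 90.1.
Solving gives a = 0.03059, b = 0.27054.
Gradient magnitude |∇z| = √(a² + b²) = √(0.00094 + 0.07319) = 0.27226.
True dip = arctan(0.27226) = 15.2°, dipping toward S (azimuth ≈ 186°).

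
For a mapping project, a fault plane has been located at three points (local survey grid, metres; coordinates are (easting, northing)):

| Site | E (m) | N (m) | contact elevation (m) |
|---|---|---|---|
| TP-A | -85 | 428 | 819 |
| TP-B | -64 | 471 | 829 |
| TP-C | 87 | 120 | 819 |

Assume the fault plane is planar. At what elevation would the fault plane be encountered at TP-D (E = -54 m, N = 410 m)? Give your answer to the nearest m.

Two edge vectors: TP-A→TP-B = (21, 43, 10), TP-A→TP-C = (172, -308, 0).
Normal n = (TP-A→TP-B) × (TP-A→TP-C) = (3080, 1720, -13864).
So ∂z/∂E = −n_x/n_z = 0.22216 and ∂z/∂N = −n_y/n_z = 0.12406.
Intercept c from TP-A: 819 + 18.88 − 53.10 = 784.78.
At (-54, 410): z = −12.0 + 50.9 + 784.78 = 823.7 m.

824 m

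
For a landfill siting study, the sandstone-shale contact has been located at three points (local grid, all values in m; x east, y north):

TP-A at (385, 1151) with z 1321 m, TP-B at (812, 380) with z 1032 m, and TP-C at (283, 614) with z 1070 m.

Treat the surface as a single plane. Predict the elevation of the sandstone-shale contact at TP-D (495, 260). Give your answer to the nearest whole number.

939 m

Two edge vectors: TP-A→TP-B = (427, -771, -289), TP-A→TP-C = (-102, -537, -251).
Normal n = (TP-A→TP-B) × (TP-A→TP-C) = (38328, 136655, -307941).
So ∂z/∂x = −n_x/n_z = 0.12447 and ∂z/∂y = −n_y/n_z = 0.44377.
Intercept c from TP-A: 1321 − 47.92 − 510.78 = 762.30.
At (495, 260): z = 61.6 + 115.4 + 762.30 = 939.3 m.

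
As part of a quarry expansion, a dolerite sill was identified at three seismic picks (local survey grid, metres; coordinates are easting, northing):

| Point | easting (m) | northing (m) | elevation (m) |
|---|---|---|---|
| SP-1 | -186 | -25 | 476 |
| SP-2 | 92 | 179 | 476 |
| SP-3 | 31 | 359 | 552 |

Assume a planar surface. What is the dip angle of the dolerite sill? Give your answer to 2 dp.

22.75°

Two edge vectors: SP-1→SP-2 = (278, 204, 0), SP-1→SP-3 = (217, 384, 76).
Normal n = (SP-1→SP-2) × (SP-1→SP-3) = (15504, -21128, 62484).
So ∂z/∂easting = −n_x/n_z = −0.24813 and ∂z/∂northing = −n_y/n_z = 0.33813.
Gradient magnitude |∇z| = √(a² + b²) = √(0.06157 + 0.11433) = 0.41941.
True dip = arctan(0.41941) = 22.75°, dipping toward SE (azimuth ≈ 144°).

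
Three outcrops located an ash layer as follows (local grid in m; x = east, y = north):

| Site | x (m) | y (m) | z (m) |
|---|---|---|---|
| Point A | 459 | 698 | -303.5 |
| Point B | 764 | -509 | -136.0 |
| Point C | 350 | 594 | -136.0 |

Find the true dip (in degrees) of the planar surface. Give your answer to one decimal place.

Two edge vectors: Point A→Point B = (305, -1207, 167.5), Point A→Point C = (-109, -104, 167.5).
Normal n = (Point A→Point B) × (Point A→Point C) = (-184752.5, -69345, -163283).
So ∂z/∂x = −n_x/n_z = −1.13149 and ∂z/∂y = −n_y/n_z = −0.42469.
Gradient magnitude |∇z| = √(a² + b²) = √(1.28026 + 0.18036) = 1.20856.
True dip = arctan(1.20856) = 50.4°, dipping toward ENE (azimuth ≈ 069°).

50.4°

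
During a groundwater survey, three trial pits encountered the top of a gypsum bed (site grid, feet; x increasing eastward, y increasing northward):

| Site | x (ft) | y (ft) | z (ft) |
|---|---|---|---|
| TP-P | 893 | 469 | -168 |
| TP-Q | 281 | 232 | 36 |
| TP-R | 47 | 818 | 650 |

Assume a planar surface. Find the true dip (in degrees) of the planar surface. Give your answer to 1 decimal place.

45.5°

Let the plane be z = a·x + b·y + c.
TP-Q−TP-P: −612a − 237b = 204;  TP-R−TP-P: −846a + 349b = 818.
Solving gives a = −0.64011, b = 0.79218.
Gradient magnitude |∇z| = √(a² + b²) = √(0.40974 + 0.62754) = 1.01847.
True dip = arctan(1.01847) = 45.5°, dipping toward SE (azimuth ≈ 141°).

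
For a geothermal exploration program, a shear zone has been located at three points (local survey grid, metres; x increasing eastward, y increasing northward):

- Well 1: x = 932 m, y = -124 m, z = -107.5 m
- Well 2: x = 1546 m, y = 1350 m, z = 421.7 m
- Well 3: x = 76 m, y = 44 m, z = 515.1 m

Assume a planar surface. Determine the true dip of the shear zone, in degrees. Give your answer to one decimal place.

40.8°

Two edge vectors: Well 1→Well 2 = (614, 1474, 529.2), Well 1→Well 3 = (-856, 168, 622.6).
Normal n = (Well 1→Well 2) × (Well 1→Well 3) = (828806.8, -835271.6, 1364896).
So ∂z/∂x = −n_x/n_z = −0.60723 and ∂z/∂y = −n_y/n_z = 0.61197.
Gradient magnitude |∇z| = √(a² + b²) = √(0.36873 + 0.37450) = 0.86211.
True dip = arctan(0.86211) = 40.8°, dipping toward SE (azimuth ≈ 135°).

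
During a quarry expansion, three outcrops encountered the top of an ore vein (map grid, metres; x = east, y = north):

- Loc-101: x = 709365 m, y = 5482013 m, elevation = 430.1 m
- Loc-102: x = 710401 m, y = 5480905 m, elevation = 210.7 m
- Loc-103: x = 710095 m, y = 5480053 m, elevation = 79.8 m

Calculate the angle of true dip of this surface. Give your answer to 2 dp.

Let the plane be z = a·x + b·y + c.
Loc-102−Loc-101: 1036a − 1108b = −219.4;  Loc-103−Loc-101: 730a − 1960b = −350.3.
Solving gives a = −0.03429, b = 0.16595.
Gradient magnitude |∇z| = √(a² + b²) = √(0.00118 + 0.02754) = 0.16946.
True dip = arctan(0.16946) = 9.62°, dipping toward SSE (azimuth ≈ 168°).

9.62°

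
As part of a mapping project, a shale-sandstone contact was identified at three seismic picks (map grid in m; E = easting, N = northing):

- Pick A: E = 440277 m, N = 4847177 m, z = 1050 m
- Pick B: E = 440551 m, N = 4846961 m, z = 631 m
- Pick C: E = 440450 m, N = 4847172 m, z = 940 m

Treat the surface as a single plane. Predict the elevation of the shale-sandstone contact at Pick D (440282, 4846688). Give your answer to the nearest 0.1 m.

Two edge vectors: Pick A→Pick B = (274, -216, -419), Pick A→Pick C = (173, -5, -110).
Normal n = (Pick A→Pick B) × (Pick A→Pick C) = (21665, -42347, 35998).
So ∂z/∂E = −n_x/n_z = −0.601838991 and ∂z/∂N = −n_y/n_z = 1.176370909.
Intercept c from Pick A: 1050 + 264975.87 − 5702078.02 = −5436052.15.
At (440282, 4846688): z = −264978.9 + 5701502.8 − 5436052.15 = 471.7 m.

471.7 m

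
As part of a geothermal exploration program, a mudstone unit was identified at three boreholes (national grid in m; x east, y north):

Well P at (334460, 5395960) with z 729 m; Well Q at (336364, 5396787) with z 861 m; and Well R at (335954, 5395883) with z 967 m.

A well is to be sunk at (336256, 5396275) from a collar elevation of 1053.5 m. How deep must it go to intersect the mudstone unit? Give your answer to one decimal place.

Let the plane be z = a·x + b·y + c.
Well Q−Well P: 1904a + 827b = 132;  Well R−Well P: 1494a − 77b = 238.
Solving gives a = 0.149759866, b = −0.185178700.
Then c = 729 − a·334460 − b·5395960 = 949857.18.
At (336256, 5396275): z_contact = 50357.65 − 999275.19 + 949857.18 = 939.64 m.
Depth below ground = 1053.5 − 939.64 = 113.9 m.

113.9 m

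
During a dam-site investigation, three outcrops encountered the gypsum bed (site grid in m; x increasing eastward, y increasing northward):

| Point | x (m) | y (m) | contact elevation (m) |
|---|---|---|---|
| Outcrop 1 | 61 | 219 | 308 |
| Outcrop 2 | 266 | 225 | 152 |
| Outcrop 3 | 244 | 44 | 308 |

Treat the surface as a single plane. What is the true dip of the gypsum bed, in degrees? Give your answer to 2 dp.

Two edge vectors: Outcrop 1→Outcrop 2 = (205, 6, -156), Outcrop 1→Outcrop 3 = (183, -175, 0).
Normal n = (Outcrop 1→Outcrop 2) × (Outcrop 1→Outcrop 3) = (-27300, -28548, -36973).
So ∂z/∂x = −n_x/n_z = −0.73838 and ∂z/∂y = −n_y/n_z = −0.77213.
Gradient magnitude |∇z| = √(a² + b²) = √(0.54520 + 0.59619) = 1.06836.
True dip = arctan(1.06836) = 46.89°, dipping toward NE (azimuth ≈ 044°).

46.89°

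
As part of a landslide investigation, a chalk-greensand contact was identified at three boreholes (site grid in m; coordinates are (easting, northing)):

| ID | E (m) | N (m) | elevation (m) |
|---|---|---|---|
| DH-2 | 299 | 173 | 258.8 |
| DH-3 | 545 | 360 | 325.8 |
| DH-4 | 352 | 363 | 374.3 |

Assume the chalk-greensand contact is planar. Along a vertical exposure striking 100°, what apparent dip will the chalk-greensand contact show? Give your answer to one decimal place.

19.5°

Two edge vectors: DH-2→DH-3 = (246, 187, 67), DH-2→DH-4 = (53, 190, 115.5).
Normal n = (DH-2→DH-3) × (DH-2→DH-4) = (8868.5, -24862, 36829).
So ∂z/∂E = −n_x/n_z = −0.24080 and ∂z/∂N = −n_y/n_z = 0.67507.
Unit vector along 100° is (sin 100°, cos 100°) = (0.9848, -0.1736).
Slope in that direction = a·(0.9848) + b·(-0.1736) = −0.35437.
Apparent dip = arctan|0.35437| = 19.5° (true dip is 35.6°, so apparent ≤ true as expected).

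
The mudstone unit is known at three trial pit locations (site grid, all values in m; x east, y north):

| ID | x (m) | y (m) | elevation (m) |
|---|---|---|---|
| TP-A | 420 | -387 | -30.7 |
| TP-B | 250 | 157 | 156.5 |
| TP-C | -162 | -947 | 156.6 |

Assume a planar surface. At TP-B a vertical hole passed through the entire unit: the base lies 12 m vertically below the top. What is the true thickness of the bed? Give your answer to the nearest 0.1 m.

10.6 m

Two edge vectors: TP-A→TP-B = (-170, 544, 187.2), TP-A→TP-C = (-582, -560, 187.3).
Normal n = (TP-A→TP-B) × (TP-A→TP-C) = (206723.2, -77109.4, 411808).
So ∂z/∂x = −n_x/n_z = −0.50199 and ∂z/∂y = −n_y/n_z = 0.18725.
|∇z| = √(a²+b²) = 0.53577, so dip δ = arctan(0.53577) = 28.18°.
True thickness = vertical thickness × cos δ = 12 × cos 28.18° = 10.6 m.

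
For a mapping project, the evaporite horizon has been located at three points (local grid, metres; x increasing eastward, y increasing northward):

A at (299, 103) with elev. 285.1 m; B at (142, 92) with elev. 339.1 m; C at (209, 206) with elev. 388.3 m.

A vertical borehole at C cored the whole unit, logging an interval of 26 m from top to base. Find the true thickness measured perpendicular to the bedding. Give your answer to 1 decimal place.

Let the plane be z = a·x + b·y + c.
B−A: −157a − 11b = 54;  C−A: −90a + 103b = 103.2.
Solving gives a = −0.39026, b = 0.66094.
|∇z| = √(a²+b²) = 0.76756, so dip δ = arctan(0.76756) = 37.51°.
True thickness = vertical thickness × cos δ = 26 × cos 37.51° = 20.6 m.

20.6 m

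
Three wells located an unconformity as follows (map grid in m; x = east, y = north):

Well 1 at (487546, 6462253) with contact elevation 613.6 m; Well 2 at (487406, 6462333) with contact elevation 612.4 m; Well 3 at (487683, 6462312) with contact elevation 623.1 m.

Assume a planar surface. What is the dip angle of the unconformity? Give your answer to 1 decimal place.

4.3°

Let the plane be z = a·x + b·y + c.
Well 2−Well 1: −140a + 80b = −1.2;  Well 3−Well 1: 137a + 59b = 9.5.
Solving gives a = 0.04323, b = 0.06065.
Gradient magnitude |∇z| = √(a² + b²) = √(0.00187 + 0.00368) = 0.07447.
True dip = arctan(0.07447) = 4.3°, dipping toward SW (azimuth ≈ 215°).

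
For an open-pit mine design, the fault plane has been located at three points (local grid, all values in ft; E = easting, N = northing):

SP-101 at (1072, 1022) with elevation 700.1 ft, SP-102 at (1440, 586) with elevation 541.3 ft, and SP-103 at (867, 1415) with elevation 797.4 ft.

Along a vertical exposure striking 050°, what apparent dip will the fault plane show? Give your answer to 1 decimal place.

13.5°

Let the plane be z = a·E + b·N + c.
SP-102−SP-101: 368a − 436b = −158.8;  SP-103−SP-101: −205a + 393b = 97.3.
Solving gives a = −0.36177, b = 0.05887.
Unit vector along 050° is (sin 50°, cos 50°) = (0.7660, 0.6428).
Slope in that direction = a·(0.7660) + b·(0.6428) = −0.23929.
Apparent dip = arctan|0.23929| = 13.5° (true dip is 20.1°, so apparent ≤ true as expected).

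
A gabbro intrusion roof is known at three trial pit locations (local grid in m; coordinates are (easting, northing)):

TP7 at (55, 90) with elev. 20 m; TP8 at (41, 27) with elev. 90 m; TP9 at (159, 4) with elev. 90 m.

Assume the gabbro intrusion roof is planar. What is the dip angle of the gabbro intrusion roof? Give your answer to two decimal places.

47.34°

Two edge vectors: TP7→TP8 = (-14, -63, 70), TP7→TP9 = (104, -86, 70).
Normal n = (TP7→TP8) × (TP7→TP9) = (1610, 8260, 7756).
So ∂z/∂E = −n_x/n_z = −0.20758 and ∂z/∂N = −n_y/n_z = −1.06498.
Gradient magnitude |∇z| = √(a² + b²) = √(0.04309 + 1.13419) = 1.08502.
True dip = arctan(1.08502) = 47.34°, dipping toward N (azimuth ≈ 011°).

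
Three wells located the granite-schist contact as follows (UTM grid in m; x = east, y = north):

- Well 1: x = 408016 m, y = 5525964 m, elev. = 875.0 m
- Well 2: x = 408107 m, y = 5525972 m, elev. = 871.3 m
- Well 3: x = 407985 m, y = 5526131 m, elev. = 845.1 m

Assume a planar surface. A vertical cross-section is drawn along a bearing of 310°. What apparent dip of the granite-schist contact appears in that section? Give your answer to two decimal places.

Let the plane be z = a·x + b·y + c.
Well 2−Well 1: 91a + 8b = −3.7;  Well 3−Well 1: −31a + 167b = −29.9.
Solving gives a = −0.02452, b = −0.18359.
Unit vector along 310° is (sin 310°, cos 310°) = (-0.7660, 0.6428).
Slope in that direction = a·(-0.7660) + b·(0.6428) = −0.09923.
Apparent dip = arctan|0.09923| = 5.67° (true dip is 10.5°, so apparent ≤ true as expected).

5.67°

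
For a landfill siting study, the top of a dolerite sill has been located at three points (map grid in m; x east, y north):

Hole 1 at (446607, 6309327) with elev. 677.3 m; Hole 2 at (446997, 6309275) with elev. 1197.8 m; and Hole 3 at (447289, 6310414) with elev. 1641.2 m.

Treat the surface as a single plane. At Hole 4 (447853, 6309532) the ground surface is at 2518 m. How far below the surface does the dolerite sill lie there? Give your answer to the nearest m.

161 m

Two edge vectors: Hole 1→Hole 2 = (390, -52, 520.5), Hole 1→Hole 3 = (682, 1087, 963.9).
Normal n = (Hole 1→Hole 2) × (Hole 1→Hole 3) = (-615906.3, -20940, 459394).
So ∂z/∂x = −n_x/n_z = 1.34069296 and ∂z/∂y = −n_y/n_z = 0.04558179.
Intercept c from Hole 1: 677.3 − 598762.86 − 287590.41 = −885675.97.
At (447853, 6309532): z_contact = 600433.4 + 287599.8 − 885675.97 = 2357.1 m.
Depth below ground = 2518 − 2357.1 = 161 m.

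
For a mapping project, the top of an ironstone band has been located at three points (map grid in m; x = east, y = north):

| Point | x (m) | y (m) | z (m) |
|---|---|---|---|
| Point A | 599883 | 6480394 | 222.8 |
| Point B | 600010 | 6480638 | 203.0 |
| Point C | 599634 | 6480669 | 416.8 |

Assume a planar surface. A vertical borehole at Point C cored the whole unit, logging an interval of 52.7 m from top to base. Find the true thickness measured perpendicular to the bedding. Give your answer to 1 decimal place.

Let the plane be z = a·x + b·y + c.
Point B−Point A: 127a + 244b = −19.8;  Point C−Point A: −249a + 275b = 194.
Solving gives a = −0.55164, b = 0.20597.
|∇z| = √(a²+b²) = 0.58883, so dip δ = arctan(0.58883) = 30.49°.
True thickness = vertical thickness × cos δ = 52.7 × cos 30.49° = 45.4 m.

45.4 m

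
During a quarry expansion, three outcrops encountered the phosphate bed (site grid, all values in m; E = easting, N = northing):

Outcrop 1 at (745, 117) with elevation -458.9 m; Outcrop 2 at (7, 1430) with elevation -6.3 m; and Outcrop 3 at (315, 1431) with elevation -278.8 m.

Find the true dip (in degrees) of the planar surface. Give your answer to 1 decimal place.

Two edge vectors: Outcrop 1→Outcrop 2 = (-738, 1313, 452.6), Outcrop 1→Outcrop 3 = (-430, 1314, 180.1).
Normal n = (Outcrop 1→Outcrop 2) × (Outcrop 1→Outcrop 3) = (-358245.1, -61704.2, -405142).
So ∂z/∂E = −n_x/n_z = −0.88425 and ∂z/∂N = −n_y/n_z = −0.15230.
Gradient magnitude |∇z| = √(a² + b²) = √(0.78189 + 0.02320) = 0.89727.
True dip = arctan(0.89727) = 41.9°, dipping toward E (azimuth ≈ 080°).

41.9°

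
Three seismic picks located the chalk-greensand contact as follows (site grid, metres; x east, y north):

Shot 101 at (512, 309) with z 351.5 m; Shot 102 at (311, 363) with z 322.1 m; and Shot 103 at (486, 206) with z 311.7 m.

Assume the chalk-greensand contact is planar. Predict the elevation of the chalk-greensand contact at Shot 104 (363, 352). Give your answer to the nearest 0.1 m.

Two edge vectors: Shot 101→Shot 102 = (-201, 54, -29.4), Shot 101→Shot 103 = (-26, -103, -39.8).
Normal n = (Shot 101→Shot 102) × (Shot 101→Shot 103) = (-5177.4, -7235.4, 22107).
So ∂z/∂x = −n_x/n_z = 0.23420 and ∂z/∂y = −n_y/n_z = 0.32729.
Intercept c from Shot 101: 351.5 − 119.91 − 101.13 = 130.46.
At (363, 352): z = 85.0 + 115.2 + 130.46 = 330.7 m.

330.7 m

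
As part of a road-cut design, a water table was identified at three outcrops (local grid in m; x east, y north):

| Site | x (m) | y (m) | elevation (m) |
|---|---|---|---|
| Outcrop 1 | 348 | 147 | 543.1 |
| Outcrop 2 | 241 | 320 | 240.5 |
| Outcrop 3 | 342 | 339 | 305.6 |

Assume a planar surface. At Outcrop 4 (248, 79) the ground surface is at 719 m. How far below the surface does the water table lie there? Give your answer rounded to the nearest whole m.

181 m

Two edge vectors: Outcrop 1→Outcrop 2 = (-107, 173, -302.6), Outcrop 1→Outcrop 3 = (-6, 192, -237.5).
Normal n = (Outcrop 1→Outcrop 2) × (Outcrop 1→Outcrop 3) = (17011.7, -23596.9, -19506).
So ∂z/∂x = −n_x/n_z = 0.87213 and ∂z/∂y = −n_y/n_z = −1.20973.
Intercept c from Outcrop 1: 543.1 − 303.50 + 177.83 = 417.43.
At (248, 79): z_contact = 216.3 − 95.6 + 417.43 = 538.1 m.
Depth below ground = 719 − 538.1 = 181 m.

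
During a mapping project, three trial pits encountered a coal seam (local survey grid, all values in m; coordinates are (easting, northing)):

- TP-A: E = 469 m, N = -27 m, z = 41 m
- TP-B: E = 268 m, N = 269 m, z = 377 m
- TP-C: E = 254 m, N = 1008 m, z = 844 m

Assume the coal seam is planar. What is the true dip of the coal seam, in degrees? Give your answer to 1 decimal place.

Two edge vectors: TP-A→TP-B = (-201, 296, 336), TP-A→TP-C = (-215, 1035, 803).
Normal n = (TP-A→TP-B) × (TP-A→TP-C) = (-110072, 89163, -144395).
So ∂z/∂E = −n_x/n_z = −0.76230 and ∂z/∂N = −n_y/n_z = 0.61749.
Gradient magnitude |∇z| = √(a² + b²) = √(0.58110 + 0.38130) = 0.98102.
True dip = arctan(0.98102) = 44.5°, dipping toward SE (azimuth ≈ 129°).

44.5°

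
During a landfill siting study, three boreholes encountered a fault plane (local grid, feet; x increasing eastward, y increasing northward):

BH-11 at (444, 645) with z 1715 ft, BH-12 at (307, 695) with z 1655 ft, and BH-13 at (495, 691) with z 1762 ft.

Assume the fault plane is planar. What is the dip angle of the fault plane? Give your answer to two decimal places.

Two edge vectors: BH-11→BH-12 = (-137, 50, -60), BH-11→BH-13 = (51, 46, 47).
Normal n = (BH-11→BH-12) × (BH-11→BH-13) = (5110, 3379, -8852).
So ∂z/∂x = −n_x/n_z = 0.57727 and ∂z/∂y = −n_y/n_z = 0.38172.
Gradient magnitude |∇z| = √(a² + b²) = √(0.33324 + 0.14571) = 0.69206.
True dip = arctan(0.69206) = 34.69°, dipping toward WSW (azimuth ≈ 237°).

34.69°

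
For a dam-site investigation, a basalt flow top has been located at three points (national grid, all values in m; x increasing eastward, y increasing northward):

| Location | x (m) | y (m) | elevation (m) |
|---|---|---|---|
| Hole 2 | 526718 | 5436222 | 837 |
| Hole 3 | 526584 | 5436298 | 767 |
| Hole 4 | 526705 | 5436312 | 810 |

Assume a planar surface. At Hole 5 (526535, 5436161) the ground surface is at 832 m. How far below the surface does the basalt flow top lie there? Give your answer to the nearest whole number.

Let the plane be z = a·x + b·y + c.
Hole 3−Hole 2: −134a + 76b = −70;  Hole 4−Hole 2: −13a + 90b = −27.
Solving gives a = 0.38367052, b = −0.24458092.
Then c = 837 − a·526718 − b·5436222 = 1128347.04.
At (526535, 5436161): z_contact = 202016.0 − 1329581.3 + 1128347.04 = 781.7 m.
Depth below ground = 832 − 781.7 = 50 m.

50 m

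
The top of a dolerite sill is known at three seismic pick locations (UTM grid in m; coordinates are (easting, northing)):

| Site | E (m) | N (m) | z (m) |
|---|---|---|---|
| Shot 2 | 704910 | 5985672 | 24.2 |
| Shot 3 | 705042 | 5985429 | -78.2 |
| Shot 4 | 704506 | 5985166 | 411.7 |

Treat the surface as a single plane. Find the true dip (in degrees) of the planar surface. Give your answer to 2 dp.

Two edge vectors: Shot 2→Shot 3 = (132, -243, -102.4), Shot 2→Shot 4 = (-404, -506, 387.5).
Normal n = (Shot 2→Shot 3) × (Shot 2→Shot 4) = (-145976.9, -9780.4, -164964).
So ∂z/∂E = −n_x/n_z = −0.88490 and ∂z/∂N = −n_y/n_z = −0.05929.
Gradient magnitude |∇z| = √(a² + b²) = √(0.78305 + 0.00352) = 0.88689.
True dip = arctan(0.88689) = 41.57°, dipping toward E (azimuth ≈ 086°).

41.57°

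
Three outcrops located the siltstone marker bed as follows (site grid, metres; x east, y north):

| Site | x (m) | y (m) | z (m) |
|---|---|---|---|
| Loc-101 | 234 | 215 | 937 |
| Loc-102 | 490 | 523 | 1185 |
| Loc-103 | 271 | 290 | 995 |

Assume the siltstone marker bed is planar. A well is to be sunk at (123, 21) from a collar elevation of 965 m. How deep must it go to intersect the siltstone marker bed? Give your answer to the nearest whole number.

179 m

Two edge vectors: Loc-101→Loc-102 = (256, 308, 248), Loc-101→Loc-103 = (37, 75, 58).
Normal n = (Loc-101→Loc-102) × (Loc-101→Loc-103) = (-736, -5672, 7804).
So ∂z/∂x = −n_x/n_z = 0.09431 and ∂z/∂y = −n_y/n_z = 0.72681.
Intercept c from Loc-101: 937 − 22.07 − 156.26 = 758.67.
At (123, 21): z_contact = 11.6 + 15.3 + 758.67 = 785.5 m.
Depth below ground = 965 − 785.5 = 179 m.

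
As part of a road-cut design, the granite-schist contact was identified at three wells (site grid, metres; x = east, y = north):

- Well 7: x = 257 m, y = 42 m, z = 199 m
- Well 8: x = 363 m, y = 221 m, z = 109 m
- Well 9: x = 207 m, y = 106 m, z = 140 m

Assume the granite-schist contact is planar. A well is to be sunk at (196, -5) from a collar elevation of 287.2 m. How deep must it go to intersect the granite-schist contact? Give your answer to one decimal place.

74.7 m

Let the plane be z = a·x + b·y + c.
Well 8−Well 7: 106a + 179b = −90;  Well 9−Well 7: −50a + 64b = −59.
Solving gives a = 0.30514, b = −0.68349.
Then c = 199 − a·257 − b·42 = 149.29.
At (196, -5): z_contact = 59.81 + 3.42 + 149.29 = 212.51 m.
Depth below ground = 287.2 − 212.51 = 74.7 m.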